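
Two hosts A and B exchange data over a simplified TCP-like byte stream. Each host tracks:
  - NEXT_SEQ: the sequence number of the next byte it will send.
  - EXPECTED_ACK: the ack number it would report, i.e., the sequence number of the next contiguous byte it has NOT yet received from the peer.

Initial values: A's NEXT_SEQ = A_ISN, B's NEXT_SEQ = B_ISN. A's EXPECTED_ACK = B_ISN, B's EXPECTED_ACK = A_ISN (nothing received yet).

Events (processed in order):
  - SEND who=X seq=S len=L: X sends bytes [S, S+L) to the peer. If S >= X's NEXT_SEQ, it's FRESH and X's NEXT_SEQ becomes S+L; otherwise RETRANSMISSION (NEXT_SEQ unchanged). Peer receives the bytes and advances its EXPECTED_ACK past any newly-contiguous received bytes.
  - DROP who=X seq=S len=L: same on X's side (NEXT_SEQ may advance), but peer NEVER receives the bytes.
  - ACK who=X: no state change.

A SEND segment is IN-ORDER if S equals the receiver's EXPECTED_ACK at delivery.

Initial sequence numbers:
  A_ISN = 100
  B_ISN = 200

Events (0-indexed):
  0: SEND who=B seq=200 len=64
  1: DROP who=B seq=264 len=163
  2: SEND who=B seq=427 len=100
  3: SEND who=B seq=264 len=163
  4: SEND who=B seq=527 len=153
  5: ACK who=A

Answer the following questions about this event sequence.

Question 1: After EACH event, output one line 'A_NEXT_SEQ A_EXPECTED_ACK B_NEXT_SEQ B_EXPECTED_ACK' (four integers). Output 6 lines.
100 264 264 100
100 264 427 100
100 264 527 100
100 527 527 100
100 680 680 100
100 680 680 100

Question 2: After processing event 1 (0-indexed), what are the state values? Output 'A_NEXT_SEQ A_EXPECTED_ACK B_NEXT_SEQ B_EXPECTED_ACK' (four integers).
After event 0: A_seq=100 A_ack=264 B_seq=264 B_ack=100
After event 1: A_seq=100 A_ack=264 B_seq=427 B_ack=100

100 264 427 100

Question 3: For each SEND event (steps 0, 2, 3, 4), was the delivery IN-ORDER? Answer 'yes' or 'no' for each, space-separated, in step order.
Step 0: SEND seq=200 -> in-order
Step 2: SEND seq=427 -> out-of-order
Step 3: SEND seq=264 -> in-order
Step 4: SEND seq=527 -> in-order

Answer: yes no yes yes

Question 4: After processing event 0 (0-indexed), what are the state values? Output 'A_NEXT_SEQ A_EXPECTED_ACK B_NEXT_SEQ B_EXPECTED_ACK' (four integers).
After event 0: A_seq=100 A_ack=264 B_seq=264 B_ack=100

100 264 264 100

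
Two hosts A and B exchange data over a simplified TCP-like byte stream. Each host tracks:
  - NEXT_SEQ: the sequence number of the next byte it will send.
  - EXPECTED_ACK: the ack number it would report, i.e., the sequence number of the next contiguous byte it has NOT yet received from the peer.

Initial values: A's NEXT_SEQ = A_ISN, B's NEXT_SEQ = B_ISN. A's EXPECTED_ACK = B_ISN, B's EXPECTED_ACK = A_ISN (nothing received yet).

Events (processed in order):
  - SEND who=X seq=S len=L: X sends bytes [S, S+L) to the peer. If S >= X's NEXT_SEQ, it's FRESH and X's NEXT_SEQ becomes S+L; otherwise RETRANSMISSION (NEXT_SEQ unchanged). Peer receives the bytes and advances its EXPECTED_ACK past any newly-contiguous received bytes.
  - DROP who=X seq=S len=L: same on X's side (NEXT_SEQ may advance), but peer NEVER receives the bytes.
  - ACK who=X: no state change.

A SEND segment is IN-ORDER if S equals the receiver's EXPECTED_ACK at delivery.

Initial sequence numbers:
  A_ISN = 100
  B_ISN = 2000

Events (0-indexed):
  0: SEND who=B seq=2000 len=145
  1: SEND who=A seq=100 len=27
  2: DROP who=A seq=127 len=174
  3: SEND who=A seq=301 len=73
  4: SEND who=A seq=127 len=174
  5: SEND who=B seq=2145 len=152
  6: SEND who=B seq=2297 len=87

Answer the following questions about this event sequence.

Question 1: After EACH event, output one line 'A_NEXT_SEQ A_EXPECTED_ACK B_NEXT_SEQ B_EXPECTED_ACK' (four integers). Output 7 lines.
100 2145 2145 100
127 2145 2145 127
301 2145 2145 127
374 2145 2145 127
374 2145 2145 374
374 2297 2297 374
374 2384 2384 374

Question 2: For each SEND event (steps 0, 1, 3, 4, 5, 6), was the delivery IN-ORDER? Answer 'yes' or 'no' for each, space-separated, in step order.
Answer: yes yes no yes yes yes

Derivation:
Step 0: SEND seq=2000 -> in-order
Step 1: SEND seq=100 -> in-order
Step 3: SEND seq=301 -> out-of-order
Step 4: SEND seq=127 -> in-order
Step 5: SEND seq=2145 -> in-order
Step 6: SEND seq=2297 -> in-order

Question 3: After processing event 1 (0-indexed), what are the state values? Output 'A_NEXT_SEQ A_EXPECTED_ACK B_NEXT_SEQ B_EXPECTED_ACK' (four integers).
After event 0: A_seq=100 A_ack=2145 B_seq=2145 B_ack=100
After event 1: A_seq=127 A_ack=2145 B_seq=2145 B_ack=127

127 2145 2145 127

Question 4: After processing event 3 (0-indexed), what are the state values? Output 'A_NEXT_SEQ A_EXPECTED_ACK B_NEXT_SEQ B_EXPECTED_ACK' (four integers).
After event 0: A_seq=100 A_ack=2145 B_seq=2145 B_ack=100
After event 1: A_seq=127 A_ack=2145 B_seq=2145 B_ack=127
After event 2: A_seq=301 A_ack=2145 B_seq=2145 B_ack=127
After event 3: A_seq=374 A_ack=2145 B_seq=2145 B_ack=127

374 2145 2145 127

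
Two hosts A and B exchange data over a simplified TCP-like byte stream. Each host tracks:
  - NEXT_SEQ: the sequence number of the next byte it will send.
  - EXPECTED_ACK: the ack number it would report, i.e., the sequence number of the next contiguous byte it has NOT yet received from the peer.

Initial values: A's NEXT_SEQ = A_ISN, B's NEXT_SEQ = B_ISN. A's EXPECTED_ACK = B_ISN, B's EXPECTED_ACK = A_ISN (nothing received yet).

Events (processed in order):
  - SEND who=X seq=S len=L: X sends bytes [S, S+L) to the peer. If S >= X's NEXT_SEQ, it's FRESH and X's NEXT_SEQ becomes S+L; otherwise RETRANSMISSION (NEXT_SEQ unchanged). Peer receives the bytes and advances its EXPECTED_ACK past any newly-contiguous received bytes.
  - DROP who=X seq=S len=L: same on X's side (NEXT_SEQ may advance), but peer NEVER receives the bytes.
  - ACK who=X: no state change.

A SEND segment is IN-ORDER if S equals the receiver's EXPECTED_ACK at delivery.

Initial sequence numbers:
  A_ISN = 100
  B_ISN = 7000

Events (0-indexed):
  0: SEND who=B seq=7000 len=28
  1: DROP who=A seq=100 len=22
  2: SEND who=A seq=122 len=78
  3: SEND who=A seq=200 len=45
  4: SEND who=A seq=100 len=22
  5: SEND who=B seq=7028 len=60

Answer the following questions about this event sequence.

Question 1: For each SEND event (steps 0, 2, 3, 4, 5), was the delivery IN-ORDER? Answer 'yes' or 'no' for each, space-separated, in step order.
Step 0: SEND seq=7000 -> in-order
Step 2: SEND seq=122 -> out-of-order
Step 3: SEND seq=200 -> out-of-order
Step 4: SEND seq=100 -> in-order
Step 5: SEND seq=7028 -> in-order

Answer: yes no no yes yes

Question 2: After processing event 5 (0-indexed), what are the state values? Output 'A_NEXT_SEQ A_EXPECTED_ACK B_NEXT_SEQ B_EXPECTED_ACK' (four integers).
After event 0: A_seq=100 A_ack=7028 B_seq=7028 B_ack=100
After event 1: A_seq=122 A_ack=7028 B_seq=7028 B_ack=100
After event 2: A_seq=200 A_ack=7028 B_seq=7028 B_ack=100
After event 3: A_seq=245 A_ack=7028 B_seq=7028 B_ack=100
After event 4: A_seq=245 A_ack=7028 B_seq=7028 B_ack=245
After event 5: A_seq=245 A_ack=7088 B_seq=7088 B_ack=245

245 7088 7088 245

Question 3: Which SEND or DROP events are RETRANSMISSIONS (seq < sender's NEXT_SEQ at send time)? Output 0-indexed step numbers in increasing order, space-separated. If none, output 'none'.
Answer: 4

Derivation:
Step 0: SEND seq=7000 -> fresh
Step 1: DROP seq=100 -> fresh
Step 2: SEND seq=122 -> fresh
Step 3: SEND seq=200 -> fresh
Step 4: SEND seq=100 -> retransmit
Step 5: SEND seq=7028 -> fresh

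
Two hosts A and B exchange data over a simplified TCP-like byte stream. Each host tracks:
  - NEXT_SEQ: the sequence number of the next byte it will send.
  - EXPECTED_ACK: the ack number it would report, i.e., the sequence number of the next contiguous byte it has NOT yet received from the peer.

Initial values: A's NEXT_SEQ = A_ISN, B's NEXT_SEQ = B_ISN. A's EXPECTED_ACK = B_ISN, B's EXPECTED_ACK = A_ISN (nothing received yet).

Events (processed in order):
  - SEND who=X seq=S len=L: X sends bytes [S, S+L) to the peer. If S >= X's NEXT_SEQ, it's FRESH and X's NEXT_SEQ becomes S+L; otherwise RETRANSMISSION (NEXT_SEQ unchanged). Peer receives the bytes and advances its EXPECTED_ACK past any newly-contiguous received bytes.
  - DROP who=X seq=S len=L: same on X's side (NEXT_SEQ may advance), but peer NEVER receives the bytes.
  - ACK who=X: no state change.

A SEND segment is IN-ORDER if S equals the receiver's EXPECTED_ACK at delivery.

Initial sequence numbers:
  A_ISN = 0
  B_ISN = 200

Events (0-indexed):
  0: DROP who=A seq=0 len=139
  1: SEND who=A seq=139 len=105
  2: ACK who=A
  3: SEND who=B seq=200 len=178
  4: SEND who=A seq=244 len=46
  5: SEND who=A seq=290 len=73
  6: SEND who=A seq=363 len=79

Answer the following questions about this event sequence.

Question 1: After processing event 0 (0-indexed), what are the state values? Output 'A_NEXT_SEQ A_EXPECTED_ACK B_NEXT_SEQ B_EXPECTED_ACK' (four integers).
After event 0: A_seq=139 A_ack=200 B_seq=200 B_ack=0

139 200 200 0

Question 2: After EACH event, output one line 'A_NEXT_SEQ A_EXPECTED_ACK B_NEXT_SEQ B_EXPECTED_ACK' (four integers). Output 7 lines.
139 200 200 0
244 200 200 0
244 200 200 0
244 378 378 0
290 378 378 0
363 378 378 0
442 378 378 0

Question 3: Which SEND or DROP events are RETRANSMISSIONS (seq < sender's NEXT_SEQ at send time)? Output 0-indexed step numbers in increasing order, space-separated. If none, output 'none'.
Answer: none

Derivation:
Step 0: DROP seq=0 -> fresh
Step 1: SEND seq=139 -> fresh
Step 3: SEND seq=200 -> fresh
Step 4: SEND seq=244 -> fresh
Step 5: SEND seq=290 -> fresh
Step 6: SEND seq=363 -> fresh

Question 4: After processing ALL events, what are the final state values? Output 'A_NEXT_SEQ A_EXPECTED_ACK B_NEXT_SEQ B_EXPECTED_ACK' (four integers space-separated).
Answer: 442 378 378 0

Derivation:
After event 0: A_seq=139 A_ack=200 B_seq=200 B_ack=0
After event 1: A_seq=244 A_ack=200 B_seq=200 B_ack=0
After event 2: A_seq=244 A_ack=200 B_seq=200 B_ack=0
After event 3: A_seq=244 A_ack=378 B_seq=378 B_ack=0
After event 4: A_seq=290 A_ack=378 B_seq=378 B_ack=0
After event 5: A_seq=363 A_ack=378 B_seq=378 B_ack=0
After event 6: A_seq=442 A_ack=378 B_seq=378 B_ack=0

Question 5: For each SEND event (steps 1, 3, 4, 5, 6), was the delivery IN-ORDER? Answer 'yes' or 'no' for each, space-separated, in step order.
Step 1: SEND seq=139 -> out-of-order
Step 3: SEND seq=200 -> in-order
Step 4: SEND seq=244 -> out-of-order
Step 5: SEND seq=290 -> out-of-order
Step 6: SEND seq=363 -> out-of-order

Answer: no yes no no no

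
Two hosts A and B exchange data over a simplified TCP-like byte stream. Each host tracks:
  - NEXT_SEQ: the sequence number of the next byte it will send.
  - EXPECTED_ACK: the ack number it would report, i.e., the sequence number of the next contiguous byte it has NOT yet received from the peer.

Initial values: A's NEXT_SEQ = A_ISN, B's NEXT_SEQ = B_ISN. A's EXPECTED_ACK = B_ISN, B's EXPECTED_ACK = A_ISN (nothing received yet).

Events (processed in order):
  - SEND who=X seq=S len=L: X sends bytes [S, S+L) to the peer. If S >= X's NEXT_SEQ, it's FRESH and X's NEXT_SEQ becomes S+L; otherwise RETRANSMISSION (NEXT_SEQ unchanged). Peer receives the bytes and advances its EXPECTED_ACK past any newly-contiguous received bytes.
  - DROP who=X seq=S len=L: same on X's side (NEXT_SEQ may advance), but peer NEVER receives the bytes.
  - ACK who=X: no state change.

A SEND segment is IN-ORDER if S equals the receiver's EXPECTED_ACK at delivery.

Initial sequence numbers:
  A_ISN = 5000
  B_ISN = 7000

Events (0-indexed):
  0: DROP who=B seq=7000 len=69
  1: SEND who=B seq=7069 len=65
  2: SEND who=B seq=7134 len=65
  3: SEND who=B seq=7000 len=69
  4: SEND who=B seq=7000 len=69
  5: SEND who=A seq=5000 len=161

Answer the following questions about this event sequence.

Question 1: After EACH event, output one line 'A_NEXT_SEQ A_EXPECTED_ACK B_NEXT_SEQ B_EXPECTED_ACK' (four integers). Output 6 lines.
5000 7000 7069 5000
5000 7000 7134 5000
5000 7000 7199 5000
5000 7199 7199 5000
5000 7199 7199 5000
5161 7199 7199 5161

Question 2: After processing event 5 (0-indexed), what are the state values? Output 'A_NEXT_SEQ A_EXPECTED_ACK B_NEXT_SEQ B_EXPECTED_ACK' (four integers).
After event 0: A_seq=5000 A_ack=7000 B_seq=7069 B_ack=5000
After event 1: A_seq=5000 A_ack=7000 B_seq=7134 B_ack=5000
After event 2: A_seq=5000 A_ack=7000 B_seq=7199 B_ack=5000
After event 3: A_seq=5000 A_ack=7199 B_seq=7199 B_ack=5000
After event 4: A_seq=5000 A_ack=7199 B_seq=7199 B_ack=5000
After event 5: A_seq=5161 A_ack=7199 B_seq=7199 B_ack=5161

5161 7199 7199 5161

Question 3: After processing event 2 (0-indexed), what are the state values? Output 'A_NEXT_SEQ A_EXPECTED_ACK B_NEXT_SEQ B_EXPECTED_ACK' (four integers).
After event 0: A_seq=5000 A_ack=7000 B_seq=7069 B_ack=5000
After event 1: A_seq=5000 A_ack=7000 B_seq=7134 B_ack=5000
After event 2: A_seq=5000 A_ack=7000 B_seq=7199 B_ack=5000

5000 7000 7199 5000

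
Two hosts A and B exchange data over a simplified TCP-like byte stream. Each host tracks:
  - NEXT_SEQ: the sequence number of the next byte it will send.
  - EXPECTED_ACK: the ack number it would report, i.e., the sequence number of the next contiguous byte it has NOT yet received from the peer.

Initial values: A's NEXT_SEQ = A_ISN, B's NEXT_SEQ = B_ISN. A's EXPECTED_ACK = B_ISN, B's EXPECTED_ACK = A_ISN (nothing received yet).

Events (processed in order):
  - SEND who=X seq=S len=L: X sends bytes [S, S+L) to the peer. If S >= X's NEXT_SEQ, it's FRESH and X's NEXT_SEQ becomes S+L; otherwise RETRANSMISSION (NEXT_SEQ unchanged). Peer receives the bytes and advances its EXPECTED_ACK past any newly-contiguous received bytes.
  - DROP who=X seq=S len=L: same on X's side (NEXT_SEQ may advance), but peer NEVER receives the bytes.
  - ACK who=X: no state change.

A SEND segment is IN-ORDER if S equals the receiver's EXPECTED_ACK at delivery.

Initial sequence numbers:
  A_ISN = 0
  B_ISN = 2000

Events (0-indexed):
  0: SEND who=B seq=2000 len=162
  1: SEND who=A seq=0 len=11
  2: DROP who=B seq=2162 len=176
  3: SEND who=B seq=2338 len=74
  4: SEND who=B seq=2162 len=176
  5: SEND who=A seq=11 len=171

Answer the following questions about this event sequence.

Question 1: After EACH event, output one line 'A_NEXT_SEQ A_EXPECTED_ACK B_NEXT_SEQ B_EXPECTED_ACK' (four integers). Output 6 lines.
0 2162 2162 0
11 2162 2162 11
11 2162 2338 11
11 2162 2412 11
11 2412 2412 11
182 2412 2412 182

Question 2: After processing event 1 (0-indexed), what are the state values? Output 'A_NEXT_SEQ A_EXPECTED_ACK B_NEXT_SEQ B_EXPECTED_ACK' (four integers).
After event 0: A_seq=0 A_ack=2162 B_seq=2162 B_ack=0
After event 1: A_seq=11 A_ack=2162 B_seq=2162 B_ack=11

11 2162 2162 11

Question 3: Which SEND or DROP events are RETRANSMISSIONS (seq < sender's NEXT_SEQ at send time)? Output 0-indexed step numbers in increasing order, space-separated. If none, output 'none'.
Step 0: SEND seq=2000 -> fresh
Step 1: SEND seq=0 -> fresh
Step 2: DROP seq=2162 -> fresh
Step 3: SEND seq=2338 -> fresh
Step 4: SEND seq=2162 -> retransmit
Step 5: SEND seq=11 -> fresh

Answer: 4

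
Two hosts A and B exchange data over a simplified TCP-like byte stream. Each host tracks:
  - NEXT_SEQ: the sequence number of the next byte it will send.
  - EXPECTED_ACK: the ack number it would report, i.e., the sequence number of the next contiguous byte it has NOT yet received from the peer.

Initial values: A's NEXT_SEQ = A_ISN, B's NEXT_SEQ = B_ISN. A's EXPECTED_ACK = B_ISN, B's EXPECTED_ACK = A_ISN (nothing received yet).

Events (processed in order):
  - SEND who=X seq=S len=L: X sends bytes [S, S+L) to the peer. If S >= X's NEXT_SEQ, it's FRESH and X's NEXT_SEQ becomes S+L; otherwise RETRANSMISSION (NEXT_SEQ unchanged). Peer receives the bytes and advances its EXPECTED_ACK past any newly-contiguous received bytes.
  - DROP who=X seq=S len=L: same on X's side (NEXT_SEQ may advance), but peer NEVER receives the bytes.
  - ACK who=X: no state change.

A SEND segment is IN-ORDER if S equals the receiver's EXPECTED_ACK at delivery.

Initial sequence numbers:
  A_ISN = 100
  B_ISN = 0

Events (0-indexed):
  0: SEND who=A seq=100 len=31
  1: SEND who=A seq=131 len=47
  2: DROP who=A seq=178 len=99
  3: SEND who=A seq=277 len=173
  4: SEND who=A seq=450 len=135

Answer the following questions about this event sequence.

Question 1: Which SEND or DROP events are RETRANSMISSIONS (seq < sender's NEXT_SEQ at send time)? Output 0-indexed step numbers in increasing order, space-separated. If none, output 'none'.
Answer: none

Derivation:
Step 0: SEND seq=100 -> fresh
Step 1: SEND seq=131 -> fresh
Step 2: DROP seq=178 -> fresh
Step 3: SEND seq=277 -> fresh
Step 4: SEND seq=450 -> fresh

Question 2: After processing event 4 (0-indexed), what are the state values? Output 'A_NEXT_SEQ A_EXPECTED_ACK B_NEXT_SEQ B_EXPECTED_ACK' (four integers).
After event 0: A_seq=131 A_ack=0 B_seq=0 B_ack=131
After event 1: A_seq=178 A_ack=0 B_seq=0 B_ack=178
After event 2: A_seq=277 A_ack=0 B_seq=0 B_ack=178
After event 3: A_seq=450 A_ack=0 B_seq=0 B_ack=178
After event 4: A_seq=585 A_ack=0 B_seq=0 B_ack=178

585 0 0 178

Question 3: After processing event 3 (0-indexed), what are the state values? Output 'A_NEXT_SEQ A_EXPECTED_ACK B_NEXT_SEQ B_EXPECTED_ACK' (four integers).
After event 0: A_seq=131 A_ack=0 B_seq=0 B_ack=131
After event 1: A_seq=178 A_ack=0 B_seq=0 B_ack=178
After event 2: A_seq=277 A_ack=0 B_seq=0 B_ack=178
After event 3: A_seq=450 A_ack=0 B_seq=0 B_ack=178

450 0 0 178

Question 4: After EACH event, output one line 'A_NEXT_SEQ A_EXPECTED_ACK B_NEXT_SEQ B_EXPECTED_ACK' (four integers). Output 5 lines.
131 0 0 131
178 0 0 178
277 0 0 178
450 0 0 178
585 0 0 178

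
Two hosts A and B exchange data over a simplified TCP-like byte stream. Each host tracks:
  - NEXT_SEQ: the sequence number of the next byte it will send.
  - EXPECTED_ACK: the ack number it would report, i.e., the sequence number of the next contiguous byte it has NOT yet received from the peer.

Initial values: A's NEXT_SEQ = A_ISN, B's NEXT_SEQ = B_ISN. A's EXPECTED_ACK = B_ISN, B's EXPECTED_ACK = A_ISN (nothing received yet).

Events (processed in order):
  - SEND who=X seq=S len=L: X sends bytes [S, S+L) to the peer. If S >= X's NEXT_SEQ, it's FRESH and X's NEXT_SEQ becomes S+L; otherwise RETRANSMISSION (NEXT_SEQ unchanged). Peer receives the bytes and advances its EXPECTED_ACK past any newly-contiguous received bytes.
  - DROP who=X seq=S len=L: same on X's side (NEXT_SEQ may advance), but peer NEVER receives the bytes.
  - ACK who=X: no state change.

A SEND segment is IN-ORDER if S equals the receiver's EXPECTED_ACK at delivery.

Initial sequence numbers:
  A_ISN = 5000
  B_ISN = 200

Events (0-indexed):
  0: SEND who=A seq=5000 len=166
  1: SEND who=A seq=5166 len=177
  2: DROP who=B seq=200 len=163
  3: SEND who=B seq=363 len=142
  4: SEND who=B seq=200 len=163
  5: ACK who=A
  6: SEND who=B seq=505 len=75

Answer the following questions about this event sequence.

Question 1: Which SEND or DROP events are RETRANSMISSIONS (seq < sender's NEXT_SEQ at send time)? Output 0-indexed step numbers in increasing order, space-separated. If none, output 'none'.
Answer: 4

Derivation:
Step 0: SEND seq=5000 -> fresh
Step 1: SEND seq=5166 -> fresh
Step 2: DROP seq=200 -> fresh
Step 3: SEND seq=363 -> fresh
Step 4: SEND seq=200 -> retransmit
Step 6: SEND seq=505 -> fresh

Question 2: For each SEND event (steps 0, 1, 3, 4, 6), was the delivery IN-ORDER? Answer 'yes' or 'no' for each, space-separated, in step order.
Answer: yes yes no yes yes

Derivation:
Step 0: SEND seq=5000 -> in-order
Step 1: SEND seq=5166 -> in-order
Step 3: SEND seq=363 -> out-of-order
Step 4: SEND seq=200 -> in-order
Step 6: SEND seq=505 -> in-order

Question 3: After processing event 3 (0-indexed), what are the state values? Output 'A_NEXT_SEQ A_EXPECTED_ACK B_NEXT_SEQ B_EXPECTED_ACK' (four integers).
After event 0: A_seq=5166 A_ack=200 B_seq=200 B_ack=5166
After event 1: A_seq=5343 A_ack=200 B_seq=200 B_ack=5343
After event 2: A_seq=5343 A_ack=200 B_seq=363 B_ack=5343
After event 3: A_seq=5343 A_ack=200 B_seq=505 B_ack=5343

5343 200 505 5343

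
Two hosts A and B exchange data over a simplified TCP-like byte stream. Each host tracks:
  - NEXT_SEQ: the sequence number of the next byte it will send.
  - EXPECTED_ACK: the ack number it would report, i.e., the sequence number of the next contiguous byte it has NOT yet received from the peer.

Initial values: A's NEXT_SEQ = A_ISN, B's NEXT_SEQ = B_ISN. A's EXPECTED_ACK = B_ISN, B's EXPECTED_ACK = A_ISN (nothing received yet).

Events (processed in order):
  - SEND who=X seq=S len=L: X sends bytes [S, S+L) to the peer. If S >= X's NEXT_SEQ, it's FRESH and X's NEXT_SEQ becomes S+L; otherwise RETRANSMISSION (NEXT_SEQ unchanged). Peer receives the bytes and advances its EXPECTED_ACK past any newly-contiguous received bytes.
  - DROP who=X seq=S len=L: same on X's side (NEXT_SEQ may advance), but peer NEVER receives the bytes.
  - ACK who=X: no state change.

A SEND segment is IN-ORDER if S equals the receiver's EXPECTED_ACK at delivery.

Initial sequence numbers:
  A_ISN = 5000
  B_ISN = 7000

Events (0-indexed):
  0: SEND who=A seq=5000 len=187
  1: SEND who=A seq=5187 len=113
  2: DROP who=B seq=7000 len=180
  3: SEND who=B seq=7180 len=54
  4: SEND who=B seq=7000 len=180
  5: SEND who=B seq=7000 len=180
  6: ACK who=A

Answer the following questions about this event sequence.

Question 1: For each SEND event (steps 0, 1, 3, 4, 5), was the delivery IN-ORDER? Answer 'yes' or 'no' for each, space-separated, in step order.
Answer: yes yes no yes no

Derivation:
Step 0: SEND seq=5000 -> in-order
Step 1: SEND seq=5187 -> in-order
Step 3: SEND seq=7180 -> out-of-order
Step 4: SEND seq=7000 -> in-order
Step 5: SEND seq=7000 -> out-of-order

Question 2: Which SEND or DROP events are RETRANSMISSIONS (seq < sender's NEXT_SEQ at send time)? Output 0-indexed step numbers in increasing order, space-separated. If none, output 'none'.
Answer: 4 5

Derivation:
Step 0: SEND seq=5000 -> fresh
Step 1: SEND seq=5187 -> fresh
Step 2: DROP seq=7000 -> fresh
Step 3: SEND seq=7180 -> fresh
Step 4: SEND seq=7000 -> retransmit
Step 5: SEND seq=7000 -> retransmit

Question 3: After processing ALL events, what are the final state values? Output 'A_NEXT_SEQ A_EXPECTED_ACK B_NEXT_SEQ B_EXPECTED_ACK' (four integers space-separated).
Answer: 5300 7234 7234 5300

Derivation:
After event 0: A_seq=5187 A_ack=7000 B_seq=7000 B_ack=5187
After event 1: A_seq=5300 A_ack=7000 B_seq=7000 B_ack=5300
After event 2: A_seq=5300 A_ack=7000 B_seq=7180 B_ack=5300
After event 3: A_seq=5300 A_ack=7000 B_seq=7234 B_ack=5300
After event 4: A_seq=5300 A_ack=7234 B_seq=7234 B_ack=5300
After event 5: A_seq=5300 A_ack=7234 B_seq=7234 B_ack=5300
After event 6: A_seq=5300 A_ack=7234 B_seq=7234 B_ack=5300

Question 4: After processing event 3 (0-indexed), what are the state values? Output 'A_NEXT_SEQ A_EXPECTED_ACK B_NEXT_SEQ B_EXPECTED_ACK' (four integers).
After event 0: A_seq=5187 A_ack=7000 B_seq=7000 B_ack=5187
After event 1: A_seq=5300 A_ack=7000 B_seq=7000 B_ack=5300
After event 2: A_seq=5300 A_ack=7000 B_seq=7180 B_ack=5300
After event 3: A_seq=5300 A_ack=7000 B_seq=7234 B_ack=5300

5300 7000 7234 5300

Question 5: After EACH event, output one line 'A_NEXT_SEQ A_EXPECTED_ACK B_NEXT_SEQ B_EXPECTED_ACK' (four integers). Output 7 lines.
5187 7000 7000 5187
5300 7000 7000 5300
5300 7000 7180 5300
5300 7000 7234 5300
5300 7234 7234 5300
5300 7234 7234 5300
5300 7234 7234 5300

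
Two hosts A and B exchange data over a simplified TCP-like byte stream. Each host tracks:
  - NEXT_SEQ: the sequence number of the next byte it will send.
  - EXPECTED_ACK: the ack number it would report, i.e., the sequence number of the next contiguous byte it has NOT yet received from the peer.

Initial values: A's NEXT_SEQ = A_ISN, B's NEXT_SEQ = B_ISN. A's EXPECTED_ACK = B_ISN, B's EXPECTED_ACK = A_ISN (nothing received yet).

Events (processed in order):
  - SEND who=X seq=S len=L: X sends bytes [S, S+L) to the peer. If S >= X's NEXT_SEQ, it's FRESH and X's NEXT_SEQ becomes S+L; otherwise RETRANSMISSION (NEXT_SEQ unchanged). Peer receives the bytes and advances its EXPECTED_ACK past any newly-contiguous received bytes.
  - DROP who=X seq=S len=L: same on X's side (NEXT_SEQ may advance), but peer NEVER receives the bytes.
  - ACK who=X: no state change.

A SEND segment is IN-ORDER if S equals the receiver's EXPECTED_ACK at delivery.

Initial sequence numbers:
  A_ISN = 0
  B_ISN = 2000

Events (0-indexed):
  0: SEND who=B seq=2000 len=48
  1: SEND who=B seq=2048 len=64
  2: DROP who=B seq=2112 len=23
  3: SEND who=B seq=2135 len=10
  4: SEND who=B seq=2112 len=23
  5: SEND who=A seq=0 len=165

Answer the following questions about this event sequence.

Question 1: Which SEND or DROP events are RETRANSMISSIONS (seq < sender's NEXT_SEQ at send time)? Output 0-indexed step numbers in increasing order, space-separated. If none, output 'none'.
Answer: 4

Derivation:
Step 0: SEND seq=2000 -> fresh
Step 1: SEND seq=2048 -> fresh
Step 2: DROP seq=2112 -> fresh
Step 3: SEND seq=2135 -> fresh
Step 4: SEND seq=2112 -> retransmit
Step 5: SEND seq=0 -> fresh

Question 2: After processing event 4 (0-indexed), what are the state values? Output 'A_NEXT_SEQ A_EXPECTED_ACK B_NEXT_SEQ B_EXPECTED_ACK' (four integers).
After event 0: A_seq=0 A_ack=2048 B_seq=2048 B_ack=0
After event 1: A_seq=0 A_ack=2112 B_seq=2112 B_ack=0
After event 2: A_seq=0 A_ack=2112 B_seq=2135 B_ack=0
After event 3: A_seq=0 A_ack=2112 B_seq=2145 B_ack=0
After event 4: A_seq=0 A_ack=2145 B_seq=2145 B_ack=0

0 2145 2145 0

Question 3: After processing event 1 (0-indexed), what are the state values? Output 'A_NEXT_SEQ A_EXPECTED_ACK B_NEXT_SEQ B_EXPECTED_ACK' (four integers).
After event 0: A_seq=0 A_ack=2048 B_seq=2048 B_ack=0
After event 1: A_seq=0 A_ack=2112 B_seq=2112 B_ack=0

0 2112 2112 0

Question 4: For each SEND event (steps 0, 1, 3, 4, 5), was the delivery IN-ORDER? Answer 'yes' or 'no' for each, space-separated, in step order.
Answer: yes yes no yes yes

Derivation:
Step 0: SEND seq=2000 -> in-order
Step 1: SEND seq=2048 -> in-order
Step 3: SEND seq=2135 -> out-of-order
Step 4: SEND seq=2112 -> in-order
Step 5: SEND seq=0 -> in-order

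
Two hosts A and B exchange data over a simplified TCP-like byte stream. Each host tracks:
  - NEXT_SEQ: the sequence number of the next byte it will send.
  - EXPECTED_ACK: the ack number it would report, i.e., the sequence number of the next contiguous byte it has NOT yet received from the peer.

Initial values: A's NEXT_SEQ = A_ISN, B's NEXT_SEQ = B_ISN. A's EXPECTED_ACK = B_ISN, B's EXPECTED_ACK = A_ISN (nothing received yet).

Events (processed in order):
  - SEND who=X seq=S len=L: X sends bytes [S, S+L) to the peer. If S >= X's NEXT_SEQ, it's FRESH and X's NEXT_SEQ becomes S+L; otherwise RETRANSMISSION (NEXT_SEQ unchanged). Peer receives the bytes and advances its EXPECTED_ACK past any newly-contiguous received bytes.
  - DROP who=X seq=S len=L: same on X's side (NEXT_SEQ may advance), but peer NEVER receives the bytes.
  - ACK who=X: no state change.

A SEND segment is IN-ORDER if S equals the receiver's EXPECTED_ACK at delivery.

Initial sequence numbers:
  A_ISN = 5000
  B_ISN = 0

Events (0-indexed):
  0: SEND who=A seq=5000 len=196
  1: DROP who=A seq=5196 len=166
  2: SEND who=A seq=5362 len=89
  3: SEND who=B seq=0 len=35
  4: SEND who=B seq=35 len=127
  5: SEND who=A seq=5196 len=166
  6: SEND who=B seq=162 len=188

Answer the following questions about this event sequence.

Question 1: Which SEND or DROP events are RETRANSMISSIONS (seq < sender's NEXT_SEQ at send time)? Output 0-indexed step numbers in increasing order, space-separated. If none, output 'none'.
Answer: 5

Derivation:
Step 0: SEND seq=5000 -> fresh
Step 1: DROP seq=5196 -> fresh
Step 2: SEND seq=5362 -> fresh
Step 3: SEND seq=0 -> fresh
Step 4: SEND seq=35 -> fresh
Step 5: SEND seq=5196 -> retransmit
Step 6: SEND seq=162 -> fresh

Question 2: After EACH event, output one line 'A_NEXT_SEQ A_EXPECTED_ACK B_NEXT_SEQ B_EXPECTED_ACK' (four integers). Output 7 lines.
5196 0 0 5196
5362 0 0 5196
5451 0 0 5196
5451 35 35 5196
5451 162 162 5196
5451 162 162 5451
5451 350 350 5451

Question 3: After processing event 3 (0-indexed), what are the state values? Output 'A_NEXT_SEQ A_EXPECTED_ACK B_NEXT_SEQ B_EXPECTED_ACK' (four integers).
After event 0: A_seq=5196 A_ack=0 B_seq=0 B_ack=5196
After event 1: A_seq=5362 A_ack=0 B_seq=0 B_ack=5196
After event 2: A_seq=5451 A_ack=0 B_seq=0 B_ack=5196
After event 3: A_seq=5451 A_ack=35 B_seq=35 B_ack=5196

5451 35 35 5196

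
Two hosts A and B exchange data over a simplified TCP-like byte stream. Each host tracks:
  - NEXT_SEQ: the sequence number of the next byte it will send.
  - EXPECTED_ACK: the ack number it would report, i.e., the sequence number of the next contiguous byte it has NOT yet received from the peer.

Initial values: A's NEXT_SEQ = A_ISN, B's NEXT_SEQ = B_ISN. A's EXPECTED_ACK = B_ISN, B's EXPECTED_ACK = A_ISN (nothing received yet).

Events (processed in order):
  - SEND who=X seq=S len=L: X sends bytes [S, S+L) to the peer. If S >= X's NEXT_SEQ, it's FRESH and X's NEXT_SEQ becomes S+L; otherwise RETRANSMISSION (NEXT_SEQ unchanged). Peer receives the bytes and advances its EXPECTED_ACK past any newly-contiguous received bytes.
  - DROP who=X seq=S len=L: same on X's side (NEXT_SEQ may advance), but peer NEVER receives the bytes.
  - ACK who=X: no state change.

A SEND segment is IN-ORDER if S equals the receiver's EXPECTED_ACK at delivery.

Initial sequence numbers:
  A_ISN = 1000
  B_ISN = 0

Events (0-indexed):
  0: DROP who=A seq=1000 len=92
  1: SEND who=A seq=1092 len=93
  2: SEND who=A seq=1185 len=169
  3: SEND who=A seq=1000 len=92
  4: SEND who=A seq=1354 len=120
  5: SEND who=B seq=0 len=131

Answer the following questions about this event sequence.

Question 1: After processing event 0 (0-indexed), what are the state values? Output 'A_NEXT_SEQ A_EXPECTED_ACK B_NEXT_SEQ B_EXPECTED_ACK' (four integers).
After event 0: A_seq=1092 A_ack=0 B_seq=0 B_ack=1000

1092 0 0 1000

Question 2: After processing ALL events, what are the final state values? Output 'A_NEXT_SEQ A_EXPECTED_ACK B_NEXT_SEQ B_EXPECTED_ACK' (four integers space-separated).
Answer: 1474 131 131 1474

Derivation:
After event 0: A_seq=1092 A_ack=0 B_seq=0 B_ack=1000
After event 1: A_seq=1185 A_ack=0 B_seq=0 B_ack=1000
After event 2: A_seq=1354 A_ack=0 B_seq=0 B_ack=1000
After event 3: A_seq=1354 A_ack=0 B_seq=0 B_ack=1354
After event 4: A_seq=1474 A_ack=0 B_seq=0 B_ack=1474
After event 5: A_seq=1474 A_ack=131 B_seq=131 B_ack=1474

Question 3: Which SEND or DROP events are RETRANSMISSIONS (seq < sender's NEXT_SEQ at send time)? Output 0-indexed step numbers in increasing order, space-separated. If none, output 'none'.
Step 0: DROP seq=1000 -> fresh
Step 1: SEND seq=1092 -> fresh
Step 2: SEND seq=1185 -> fresh
Step 3: SEND seq=1000 -> retransmit
Step 4: SEND seq=1354 -> fresh
Step 5: SEND seq=0 -> fresh

Answer: 3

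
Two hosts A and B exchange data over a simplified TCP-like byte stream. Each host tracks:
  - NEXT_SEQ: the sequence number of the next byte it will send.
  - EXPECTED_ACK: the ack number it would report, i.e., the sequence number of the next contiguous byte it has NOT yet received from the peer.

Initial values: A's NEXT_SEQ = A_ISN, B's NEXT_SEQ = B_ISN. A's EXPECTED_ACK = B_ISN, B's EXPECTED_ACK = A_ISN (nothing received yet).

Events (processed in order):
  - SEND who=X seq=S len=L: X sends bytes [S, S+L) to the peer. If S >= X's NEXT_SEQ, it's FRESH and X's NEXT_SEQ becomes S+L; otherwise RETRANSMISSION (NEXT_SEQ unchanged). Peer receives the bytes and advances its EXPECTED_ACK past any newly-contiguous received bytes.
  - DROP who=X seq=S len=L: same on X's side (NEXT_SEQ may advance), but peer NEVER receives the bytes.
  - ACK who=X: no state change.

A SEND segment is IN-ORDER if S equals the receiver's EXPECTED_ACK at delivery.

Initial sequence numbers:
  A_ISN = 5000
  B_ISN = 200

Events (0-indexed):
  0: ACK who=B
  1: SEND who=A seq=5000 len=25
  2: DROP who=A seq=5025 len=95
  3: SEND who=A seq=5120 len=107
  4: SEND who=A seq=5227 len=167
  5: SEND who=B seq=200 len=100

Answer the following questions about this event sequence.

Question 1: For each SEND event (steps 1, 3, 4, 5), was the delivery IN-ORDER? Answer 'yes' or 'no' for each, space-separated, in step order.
Answer: yes no no yes

Derivation:
Step 1: SEND seq=5000 -> in-order
Step 3: SEND seq=5120 -> out-of-order
Step 4: SEND seq=5227 -> out-of-order
Step 5: SEND seq=200 -> in-order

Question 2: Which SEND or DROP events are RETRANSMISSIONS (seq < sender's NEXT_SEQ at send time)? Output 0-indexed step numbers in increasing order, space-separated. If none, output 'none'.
Answer: none

Derivation:
Step 1: SEND seq=5000 -> fresh
Step 2: DROP seq=5025 -> fresh
Step 3: SEND seq=5120 -> fresh
Step 4: SEND seq=5227 -> fresh
Step 5: SEND seq=200 -> fresh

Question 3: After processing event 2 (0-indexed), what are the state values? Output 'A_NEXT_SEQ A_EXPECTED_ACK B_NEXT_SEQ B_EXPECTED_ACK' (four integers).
After event 0: A_seq=5000 A_ack=200 B_seq=200 B_ack=5000
After event 1: A_seq=5025 A_ack=200 B_seq=200 B_ack=5025
After event 2: A_seq=5120 A_ack=200 B_seq=200 B_ack=5025

5120 200 200 5025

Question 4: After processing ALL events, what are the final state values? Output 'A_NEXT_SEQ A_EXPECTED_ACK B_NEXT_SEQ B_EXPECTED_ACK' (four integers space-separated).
Answer: 5394 300 300 5025

Derivation:
After event 0: A_seq=5000 A_ack=200 B_seq=200 B_ack=5000
After event 1: A_seq=5025 A_ack=200 B_seq=200 B_ack=5025
After event 2: A_seq=5120 A_ack=200 B_seq=200 B_ack=5025
After event 3: A_seq=5227 A_ack=200 B_seq=200 B_ack=5025
After event 4: A_seq=5394 A_ack=200 B_seq=200 B_ack=5025
After event 5: A_seq=5394 A_ack=300 B_seq=300 B_ack=5025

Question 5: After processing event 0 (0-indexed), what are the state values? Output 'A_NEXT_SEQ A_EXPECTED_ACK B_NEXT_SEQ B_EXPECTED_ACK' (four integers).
After event 0: A_seq=5000 A_ack=200 B_seq=200 B_ack=5000

5000 200 200 5000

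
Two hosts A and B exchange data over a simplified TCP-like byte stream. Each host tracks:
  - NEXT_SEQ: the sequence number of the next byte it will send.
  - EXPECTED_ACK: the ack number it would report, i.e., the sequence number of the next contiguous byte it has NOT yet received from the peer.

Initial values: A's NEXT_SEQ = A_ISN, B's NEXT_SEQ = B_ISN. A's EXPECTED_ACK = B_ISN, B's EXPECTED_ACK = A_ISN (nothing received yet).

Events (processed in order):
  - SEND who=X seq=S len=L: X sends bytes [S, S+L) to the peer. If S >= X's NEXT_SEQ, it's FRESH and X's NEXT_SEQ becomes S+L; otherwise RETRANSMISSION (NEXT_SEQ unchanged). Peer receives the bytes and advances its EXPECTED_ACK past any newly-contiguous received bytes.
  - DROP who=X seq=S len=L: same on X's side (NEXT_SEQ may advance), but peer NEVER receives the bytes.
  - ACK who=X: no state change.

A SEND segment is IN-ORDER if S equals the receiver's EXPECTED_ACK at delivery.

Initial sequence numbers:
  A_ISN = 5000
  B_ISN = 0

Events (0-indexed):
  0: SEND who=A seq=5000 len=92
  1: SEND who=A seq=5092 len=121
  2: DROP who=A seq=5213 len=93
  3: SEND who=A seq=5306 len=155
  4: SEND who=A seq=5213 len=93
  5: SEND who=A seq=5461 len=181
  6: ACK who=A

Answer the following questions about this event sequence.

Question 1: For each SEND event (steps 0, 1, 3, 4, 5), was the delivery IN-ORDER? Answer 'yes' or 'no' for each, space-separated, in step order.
Step 0: SEND seq=5000 -> in-order
Step 1: SEND seq=5092 -> in-order
Step 3: SEND seq=5306 -> out-of-order
Step 4: SEND seq=5213 -> in-order
Step 5: SEND seq=5461 -> in-order

Answer: yes yes no yes yes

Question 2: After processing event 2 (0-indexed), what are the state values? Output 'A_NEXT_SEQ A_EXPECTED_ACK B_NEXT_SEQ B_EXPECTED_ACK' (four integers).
After event 0: A_seq=5092 A_ack=0 B_seq=0 B_ack=5092
After event 1: A_seq=5213 A_ack=0 B_seq=0 B_ack=5213
After event 2: A_seq=5306 A_ack=0 B_seq=0 B_ack=5213

5306 0 0 5213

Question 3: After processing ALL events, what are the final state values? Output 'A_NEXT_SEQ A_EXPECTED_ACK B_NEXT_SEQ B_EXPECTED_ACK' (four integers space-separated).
Answer: 5642 0 0 5642

Derivation:
After event 0: A_seq=5092 A_ack=0 B_seq=0 B_ack=5092
After event 1: A_seq=5213 A_ack=0 B_seq=0 B_ack=5213
After event 2: A_seq=5306 A_ack=0 B_seq=0 B_ack=5213
After event 3: A_seq=5461 A_ack=0 B_seq=0 B_ack=5213
After event 4: A_seq=5461 A_ack=0 B_seq=0 B_ack=5461
After event 5: A_seq=5642 A_ack=0 B_seq=0 B_ack=5642
After event 6: A_seq=5642 A_ack=0 B_seq=0 B_ack=5642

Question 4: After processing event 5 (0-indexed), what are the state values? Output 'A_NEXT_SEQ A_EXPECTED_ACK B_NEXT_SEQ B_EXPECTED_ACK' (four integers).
After event 0: A_seq=5092 A_ack=0 B_seq=0 B_ack=5092
After event 1: A_seq=5213 A_ack=0 B_seq=0 B_ack=5213
After event 2: A_seq=5306 A_ack=0 B_seq=0 B_ack=5213
After event 3: A_seq=5461 A_ack=0 B_seq=0 B_ack=5213
After event 4: A_seq=5461 A_ack=0 B_seq=0 B_ack=5461
After event 5: A_seq=5642 A_ack=0 B_seq=0 B_ack=5642

5642 0 0 5642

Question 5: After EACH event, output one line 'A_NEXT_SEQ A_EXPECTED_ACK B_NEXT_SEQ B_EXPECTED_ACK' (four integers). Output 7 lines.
5092 0 0 5092
5213 0 0 5213
5306 0 0 5213
5461 0 0 5213
5461 0 0 5461
5642 0 0 5642
5642 0 0 5642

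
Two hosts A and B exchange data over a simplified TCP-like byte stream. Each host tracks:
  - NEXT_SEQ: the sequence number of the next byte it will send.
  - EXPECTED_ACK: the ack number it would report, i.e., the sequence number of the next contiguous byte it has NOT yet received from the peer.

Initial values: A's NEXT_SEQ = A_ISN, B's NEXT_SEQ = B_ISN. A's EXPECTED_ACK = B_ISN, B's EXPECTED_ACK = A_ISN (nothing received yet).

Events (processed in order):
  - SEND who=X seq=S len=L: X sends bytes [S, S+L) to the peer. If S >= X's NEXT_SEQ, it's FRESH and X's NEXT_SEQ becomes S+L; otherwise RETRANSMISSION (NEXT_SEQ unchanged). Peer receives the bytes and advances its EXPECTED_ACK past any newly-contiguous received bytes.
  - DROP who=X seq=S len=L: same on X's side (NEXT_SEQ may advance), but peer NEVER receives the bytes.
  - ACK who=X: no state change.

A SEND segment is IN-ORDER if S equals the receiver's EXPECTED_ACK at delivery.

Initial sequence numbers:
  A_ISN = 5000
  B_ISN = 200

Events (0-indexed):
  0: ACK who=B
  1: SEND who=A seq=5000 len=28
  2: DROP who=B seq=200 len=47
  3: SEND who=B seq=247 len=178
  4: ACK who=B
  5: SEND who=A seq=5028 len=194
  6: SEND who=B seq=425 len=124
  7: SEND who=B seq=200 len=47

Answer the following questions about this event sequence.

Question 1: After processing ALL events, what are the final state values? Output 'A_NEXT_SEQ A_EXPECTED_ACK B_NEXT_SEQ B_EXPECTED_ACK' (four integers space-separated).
After event 0: A_seq=5000 A_ack=200 B_seq=200 B_ack=5000
After event 1: A_seq=5028 A_ack=200 B_seq=200 B_ack=5028
After event 2: A_seq=5028 A_ack=200 B_seq=247 B_ack=5028
After event 3: A_seq=5028 A_ack=200 B_seq=425 B_ack=5028
After event 4: A_seq=5028 A_ack=200 B_seq=425 B_ack=5028
After event 5: A_seq=5222 A_ack=200 B_seq=425 B_ack=5222
After event 6: A_seq=5222 A_ack=200 B_seq=549 B_ack=5222
After event 7: A_seq=5222 A_ack=549 B_seq=549 B_ack=5222

Answer: 5222 549 549 5222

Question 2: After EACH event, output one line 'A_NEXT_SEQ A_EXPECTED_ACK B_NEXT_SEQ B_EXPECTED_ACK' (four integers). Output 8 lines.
5000 200 200 5000
5028 200 200 5028
5028 200 247 5028
5028 200 425 5028
5028 200 425 5028
5222 200 425 5222
5222 200 549 5222
5222 549 549 5222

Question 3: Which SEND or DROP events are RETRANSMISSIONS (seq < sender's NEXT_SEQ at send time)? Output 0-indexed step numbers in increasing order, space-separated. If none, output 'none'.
Answer: 7

Derivation:
Step 1: SEND seq=5000 -> fresh
Step 2: DROP seq=200 -> fresh
Step 3: SEND seq=247 -> fresh
Step 5: SEND seq=5028 -> fresh
Step 6: SEND seq=425 -> fresh
Step 7: SEND seq=200 -> retransmit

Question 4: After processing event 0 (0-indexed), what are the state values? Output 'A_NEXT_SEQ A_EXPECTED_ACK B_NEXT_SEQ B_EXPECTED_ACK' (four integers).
After event 0: A_seq=5000 A_ack=200 B_seq=200 B_ack=5000

5000 200 200 5000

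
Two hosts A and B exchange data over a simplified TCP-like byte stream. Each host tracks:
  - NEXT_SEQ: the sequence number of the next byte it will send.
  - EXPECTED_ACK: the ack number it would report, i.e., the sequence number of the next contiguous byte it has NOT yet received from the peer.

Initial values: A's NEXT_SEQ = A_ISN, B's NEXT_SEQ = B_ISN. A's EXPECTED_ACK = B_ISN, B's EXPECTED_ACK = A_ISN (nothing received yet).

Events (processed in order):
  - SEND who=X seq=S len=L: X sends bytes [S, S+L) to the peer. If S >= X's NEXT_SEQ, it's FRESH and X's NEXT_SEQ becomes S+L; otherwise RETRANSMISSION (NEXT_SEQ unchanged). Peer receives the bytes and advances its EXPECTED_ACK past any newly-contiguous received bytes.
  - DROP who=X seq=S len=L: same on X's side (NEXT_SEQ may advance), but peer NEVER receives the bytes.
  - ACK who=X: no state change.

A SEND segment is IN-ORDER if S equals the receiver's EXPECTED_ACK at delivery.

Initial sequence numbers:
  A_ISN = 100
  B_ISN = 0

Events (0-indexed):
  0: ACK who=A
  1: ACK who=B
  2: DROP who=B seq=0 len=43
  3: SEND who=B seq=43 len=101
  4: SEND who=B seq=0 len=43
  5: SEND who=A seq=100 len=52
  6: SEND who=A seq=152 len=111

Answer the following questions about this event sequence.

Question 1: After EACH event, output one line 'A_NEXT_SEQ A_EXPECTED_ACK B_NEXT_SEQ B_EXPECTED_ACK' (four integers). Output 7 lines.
100 0 0 100
100 0 0 100
100 0 43 100
100 0 144 100
100 144 144 100
152 144 144 152
263 144 144 263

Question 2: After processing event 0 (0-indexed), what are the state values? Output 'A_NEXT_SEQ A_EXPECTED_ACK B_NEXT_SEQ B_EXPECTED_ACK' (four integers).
After event 0: A_seq=100 A_ack=0 B_seq=0 B_ack=100

100 0 0 100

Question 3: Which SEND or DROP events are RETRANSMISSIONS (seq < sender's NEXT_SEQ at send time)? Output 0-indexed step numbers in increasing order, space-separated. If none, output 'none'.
Answer: 4

Derivation:
Step 2: DROP seq=0 -> fresh
Step 3: SEND seq=43 -> fresh
Step 4: SEND seq=0 -> retransmit
Step 5: SEND seq=100 -> fresh
Step 6: SEND seq=152 -> fresh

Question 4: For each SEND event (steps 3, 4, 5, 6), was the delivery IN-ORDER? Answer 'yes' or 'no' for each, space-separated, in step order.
Answer: no yes yes yes

Derivation:
Step 3: SEND seq=43 -> out-of-order
Step 4: SEND seq=0 -> in-order
Step 5: SEND seq=100 -> in-order
Step 6: SEND seq=152 -> in-order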